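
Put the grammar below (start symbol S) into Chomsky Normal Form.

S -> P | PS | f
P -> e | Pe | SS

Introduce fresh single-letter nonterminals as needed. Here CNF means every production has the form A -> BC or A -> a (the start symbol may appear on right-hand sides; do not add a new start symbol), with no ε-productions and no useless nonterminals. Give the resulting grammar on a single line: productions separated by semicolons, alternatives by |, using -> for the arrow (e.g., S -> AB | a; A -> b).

No ε-productions.
After unit-elimination: S -> e | f | PS | Pe | SS; P -> e | Pe | SS.
TERM: introduce A -> e and substitute in every rule of length ≥2.

S -> e | f | PA | PS | SS; A -> e; P -> e | PA | SS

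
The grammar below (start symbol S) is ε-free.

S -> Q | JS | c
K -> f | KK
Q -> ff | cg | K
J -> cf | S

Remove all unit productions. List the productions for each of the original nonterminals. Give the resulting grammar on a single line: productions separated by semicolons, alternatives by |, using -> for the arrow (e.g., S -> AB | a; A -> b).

Unit productions: J->S, Q->K, S->Q.
Unit pairs (A ⇒* B via units): (J,K), (J,Q), (J,S), (Q,K), (S,K), (S,Q).
S: inherits non-unit rules of {K, Q, S} → JS | KK | c | cg | f | ff.
J: inherits non-unit rules of {J, K, Q, S} → JS | KK | c | cf | cg | f | ff.
K: inherits non-unit rules of {K} → KK | f.
Q: inherits non-unit rules of {K, Q} → KK | cg | f | ff.

S -> c | f | JS | KK | cg | ff; J -> c | f | JS | KK | cf | cg | ff; K -> f | KK; Q -> f | KK | cg | ff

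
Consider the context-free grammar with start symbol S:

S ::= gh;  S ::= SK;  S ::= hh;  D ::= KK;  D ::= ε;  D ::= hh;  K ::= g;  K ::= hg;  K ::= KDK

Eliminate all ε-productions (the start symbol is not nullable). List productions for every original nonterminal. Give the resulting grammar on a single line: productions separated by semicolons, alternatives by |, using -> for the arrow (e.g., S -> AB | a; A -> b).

Nullable set: {D}.
Drop D -> ε.
K -> KDK: D nullable, giving KDK | KK.
Unchanged (no nullable symbols): S -> SK; S -> gh; S -> hh; D -> KK; D -> hh; K -> g; K -> hg.

S -> SK | gh | hh; D -> KK | hh; K -> g | KK | hg | KDK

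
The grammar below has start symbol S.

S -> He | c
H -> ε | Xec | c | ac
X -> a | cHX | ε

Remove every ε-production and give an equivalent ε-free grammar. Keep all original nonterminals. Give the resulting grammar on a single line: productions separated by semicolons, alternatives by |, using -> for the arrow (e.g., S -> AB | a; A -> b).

Nullable set: {H, X}.
S -> He: H nullable, giving He | e.
Drop H -> ε.
H -> Xec: X nullable, giving Xec | ec.
Drop X -> ε.
X -> cHX: H, X nullable, giving c | cH | cHX | cX.
Unchanged (no nullable symbols): S -> c; H -> ac; H -> c; X -> a.

S -> c | e | He; H -> c | ac | ec | Xec; X -> a | c | cH | cX | cHX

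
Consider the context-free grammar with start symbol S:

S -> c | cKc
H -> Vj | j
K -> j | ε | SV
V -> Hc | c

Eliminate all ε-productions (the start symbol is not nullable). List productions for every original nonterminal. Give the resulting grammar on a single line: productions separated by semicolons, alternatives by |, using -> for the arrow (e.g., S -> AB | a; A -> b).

Nullable set: {K}.
S -> cKc: K nullable, giving cKc | cc.
Drop K -> ε.
Unchanged (no nullable symbols): S -> c; H -> Vj; H -> j; K -> SV; K -> j; V -> Hc; V -> c.

S -> c | cc | cKc; H -> j | Vj; K -> j | SV; V -> c | Hc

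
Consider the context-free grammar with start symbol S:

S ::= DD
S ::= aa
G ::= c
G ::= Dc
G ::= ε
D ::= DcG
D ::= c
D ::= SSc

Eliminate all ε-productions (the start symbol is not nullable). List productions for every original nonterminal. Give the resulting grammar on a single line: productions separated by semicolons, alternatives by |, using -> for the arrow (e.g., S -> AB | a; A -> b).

Nullable set: {G}.
D -> DcG: G nullable, giving Dc | DcG.
Drop G -> ε.
Unchanged (no nullable symbols): S -> DD; S -> aa; D -> SSc; D -> c; G -> Dc; G -> c.

S -> DD | aa; D -> c | Dc | DcG | SSc; G -> c | Dc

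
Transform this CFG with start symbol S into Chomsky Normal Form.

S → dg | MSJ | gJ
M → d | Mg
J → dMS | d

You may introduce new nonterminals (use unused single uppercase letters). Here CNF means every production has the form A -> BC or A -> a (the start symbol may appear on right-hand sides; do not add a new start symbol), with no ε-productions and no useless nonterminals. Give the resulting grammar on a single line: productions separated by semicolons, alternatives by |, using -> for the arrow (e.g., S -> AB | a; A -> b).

S -> AB | BJ | MD; A -> d; B -> g; C -> MS; D -> SJ; J -> d | AC; M -> d | MB

No ε-productions.
No unit productions to eliminate.
TERM: introduce A -> d, B -> g and substitute in every rule of length ≥2.
BIN: J -> AMS becomes J -> AC, C -> MS; S -> MSJ becomes S -> MD, D -> SJ.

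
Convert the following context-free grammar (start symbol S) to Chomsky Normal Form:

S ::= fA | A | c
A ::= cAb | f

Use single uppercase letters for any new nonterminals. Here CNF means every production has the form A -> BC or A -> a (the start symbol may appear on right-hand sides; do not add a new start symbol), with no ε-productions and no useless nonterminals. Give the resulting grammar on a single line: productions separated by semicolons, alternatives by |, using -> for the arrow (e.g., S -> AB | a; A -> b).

S -> c | f | BF | DA; A -> f | BE; B -> c; C -> b; D -> f; E -> AC; F -> AC

No ε-productions.
After unit-elimination: S -> c | f | fA | cAb; A -> f | cAb.
TERM: introduce C -> b, B -> c, D -> f and substitute in every rule of length ≥2.
BIN: A -> BAC becomes A -> BE, E -> AC; S -> BAC becomes S -> BF, F -> AC.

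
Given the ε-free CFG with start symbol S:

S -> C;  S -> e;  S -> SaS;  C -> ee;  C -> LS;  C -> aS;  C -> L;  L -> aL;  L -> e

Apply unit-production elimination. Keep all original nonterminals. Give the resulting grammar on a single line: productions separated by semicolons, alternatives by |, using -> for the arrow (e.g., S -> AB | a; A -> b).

S -> e | LS | aL | aS | ee | SaS; C -> e | LS | aL | aS | ee; L -> e | aL

Unit productions: C->L, S->C.
Unit pairs (A ⇒* B via units): (C,L), (S,C), (S,L).
S: inherits non-unit rules of {C, L, S} → LS | SaS | aL | aS | e | ee.
C: inherits non-unit rules of {C, L} → LS | aL | aS | e | ee.
L: inherits non-unit rules of {L} → aL | e.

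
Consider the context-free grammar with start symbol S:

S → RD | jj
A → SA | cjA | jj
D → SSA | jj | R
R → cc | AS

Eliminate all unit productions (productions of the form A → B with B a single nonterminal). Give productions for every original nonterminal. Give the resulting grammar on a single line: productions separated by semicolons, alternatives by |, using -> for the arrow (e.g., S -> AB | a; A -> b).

Unit productions: D->R.
Unit pairs (A ⇒* B via units): (D,R).
S: inherits non-unit rules of {S} → RD | jj.
A: inherits non-unit rules of {A} → SA | cjA | jj.
D: inherits non-unit rules of {D, R} → AS | SSA | cc | jj.
R: inherits non-unit rules of {R} → AS | cc.

S -> RD | jj; A -> SA | jj | cjA; D -> AS | cc | jj | SSA; R -> AS | cc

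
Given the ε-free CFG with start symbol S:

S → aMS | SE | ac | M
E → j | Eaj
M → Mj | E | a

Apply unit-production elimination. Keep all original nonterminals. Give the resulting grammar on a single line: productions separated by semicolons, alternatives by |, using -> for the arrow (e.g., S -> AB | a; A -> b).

Unit productions: M->E, S->M.
Unit pairs (A ⇒* B via units): (M,E), (S,E), (S,M).
S: inherits non-unit rules of {E, M, S} → Eaj | Mj | SE | a | aMS | ac | j.
E: inherits non-unit rules of {E} → Eaj | j.
M: inherits non-unit rules of {E, M} → Eaj | Mj | a | j.

S -> a | j | Mj | SE | ac | Eaj | aMS; E -> j | Eaj; M -> a | j | Mj | Eaj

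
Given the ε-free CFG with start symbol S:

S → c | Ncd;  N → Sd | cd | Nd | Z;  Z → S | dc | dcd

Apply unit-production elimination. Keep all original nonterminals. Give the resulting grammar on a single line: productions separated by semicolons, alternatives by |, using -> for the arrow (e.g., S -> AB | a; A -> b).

Unit productions: N->Z, Z->S.
Unit pairs (A ⇒* B via units): (N,S), (N,Z), (Z,S).
S: inherits non-unit rules of {S} → Ncd | c.
N: inherits non-unit rules of {N, S, Z} → Ncd | Nd | Sd | c | cd | dc | dcd.
Z: inherits non-unit rules of {S, Z} → Ncd | c | dc | dcd.

S -> c | Ncd; N -> c | Nd | Sd | cd | dc | Ncd | dcd; Z -> c | dc | Ncd | dcd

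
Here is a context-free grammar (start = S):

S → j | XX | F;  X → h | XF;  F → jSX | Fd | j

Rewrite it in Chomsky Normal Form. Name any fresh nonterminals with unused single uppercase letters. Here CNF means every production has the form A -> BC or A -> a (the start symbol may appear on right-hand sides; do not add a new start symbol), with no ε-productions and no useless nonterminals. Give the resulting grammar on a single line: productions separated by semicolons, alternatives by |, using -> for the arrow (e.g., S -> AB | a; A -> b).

No ε-productions.
After unit-elimination: S -> j | Fd | XX | jSX; F -> j | Fd | jSX; X -> h | XF.
TERM: introduce A -> d, B -> j and substitute in every rule of length ≥2.
BIN: F -> BSX becomes F -> BC, C -> SX; S -> BSX becomes S -> BD, D -> SX.

S -> j | BD | FA | XX; A -> d; B -> j; C -> SX; D -> SX; F -> j | BC | FA; X -> h | XF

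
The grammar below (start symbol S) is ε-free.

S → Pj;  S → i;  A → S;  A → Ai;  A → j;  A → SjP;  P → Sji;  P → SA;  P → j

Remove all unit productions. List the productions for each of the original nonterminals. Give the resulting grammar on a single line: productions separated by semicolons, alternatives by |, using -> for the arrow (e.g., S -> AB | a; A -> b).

S -> i | Pj; A -> i | j | Ai | Pj | SjP; P -> j | SA | Sji

Unit productions: A->S.
Unit pairs (A ⇒* B via units): (A,S).
S: inherits non-unit rules of {S} → Pj | i.
A: inherits non-unit rules of {A, S} → Ai | Pj | SjP | i | j.
P: inherits non-unit rules of {P} → SA | Sji | j.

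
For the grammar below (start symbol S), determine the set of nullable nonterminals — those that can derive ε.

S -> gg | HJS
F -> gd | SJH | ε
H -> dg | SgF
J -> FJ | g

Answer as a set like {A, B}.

{F}

Directly nullable (have an ε-rule): {F}.
Not nullable: H, J, S — each has a terminal in every rule's right-hand side or depends on a non-nullable symbol.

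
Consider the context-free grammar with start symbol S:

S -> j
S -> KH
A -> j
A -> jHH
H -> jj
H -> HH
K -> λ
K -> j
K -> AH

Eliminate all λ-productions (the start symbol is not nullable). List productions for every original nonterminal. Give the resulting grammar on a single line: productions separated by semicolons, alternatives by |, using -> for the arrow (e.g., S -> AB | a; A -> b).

S -> H | j | KH; A -> j | jHH; H -> HH | jj; K -> j | AH

Nullable set: {K}.
S -> KH: K nullable, giving H | KH.
Drop K -> λ.
Unchanged (no nullable symbols): S -> j; A -> j; A -> jHH; H -> HH; H -> jj; K -> AH; K -> j.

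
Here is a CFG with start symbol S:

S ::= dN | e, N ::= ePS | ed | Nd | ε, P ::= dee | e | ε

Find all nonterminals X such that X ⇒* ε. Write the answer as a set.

Directly nullable (have an ε-rule): {N, P}.
Not nullable: S — each has a terminal in every rule's right-hand side or depends on a non-nullable symbol.

{N, P}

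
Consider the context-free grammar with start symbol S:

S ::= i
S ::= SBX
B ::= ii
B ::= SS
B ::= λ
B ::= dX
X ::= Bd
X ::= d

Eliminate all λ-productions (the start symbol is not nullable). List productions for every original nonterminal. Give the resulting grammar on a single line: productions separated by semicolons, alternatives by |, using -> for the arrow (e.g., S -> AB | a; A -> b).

S -> i | SX | SBX; B -> SS | dX | ii; X -> d | Bd

Nullable set: {B}.
S -> SBX: B nullable, giving SBX | SX.
Drop B -> λ.
X -> Bd: B nullable, giving Bd | d.
Unchanged (no nullable symbols): S -> i; B -> SS; B -> dX; B -> ii; X -> d.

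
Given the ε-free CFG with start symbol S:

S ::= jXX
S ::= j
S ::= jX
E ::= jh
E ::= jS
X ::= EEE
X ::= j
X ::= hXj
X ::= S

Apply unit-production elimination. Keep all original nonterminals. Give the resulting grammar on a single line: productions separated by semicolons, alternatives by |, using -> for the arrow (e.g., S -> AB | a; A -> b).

Unit productions: X->S.
Unit pairs (A ⇒* B via units): (X,S).
S: inherits non-unit rules of {S} → j | jX | jXX.
E: inherits non-unit rules of {E} → jS | jh.
X: inherits non-unit rules of {S, X} → EEE | hXj | j | jX | jXX.

S -> j | jX | jXX; E -> jS | jh; X -> j | jX | EEE | hXj | jXX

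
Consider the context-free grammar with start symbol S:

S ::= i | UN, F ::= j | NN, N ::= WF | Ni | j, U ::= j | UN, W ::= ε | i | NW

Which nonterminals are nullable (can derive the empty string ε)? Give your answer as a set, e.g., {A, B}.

Directly nullable (have an ε-rule): {W}.
Not nullable: F, N, S, U — each has a terminal in every rule's right-hand side or depends on a non-nullable symbol.

{W}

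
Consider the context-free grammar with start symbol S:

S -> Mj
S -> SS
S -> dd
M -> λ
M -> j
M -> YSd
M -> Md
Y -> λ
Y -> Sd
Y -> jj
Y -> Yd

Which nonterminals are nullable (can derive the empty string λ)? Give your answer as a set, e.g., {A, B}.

Directly nullable (have an ε-rule): {M, Y}.
Not nullable: S — each has a terminal in every rule's right-hand side or depends on a non-nullable symbol.

{M, Y}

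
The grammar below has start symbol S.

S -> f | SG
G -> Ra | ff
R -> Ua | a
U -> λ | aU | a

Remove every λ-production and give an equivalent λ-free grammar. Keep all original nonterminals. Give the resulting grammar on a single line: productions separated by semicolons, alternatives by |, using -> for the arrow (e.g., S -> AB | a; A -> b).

Nullable set: {U}.
R -> Ua: U nullable, giving Ua | a.
Drop U -> λ.
U -> aU: U nullable, giving a | aU.
Unchanged (no nullable symbols): S -> SG; S -> f; G -> Ra; G -> ff; R -> a; U -> a.

S -> f | SG; G -> Ra | ff; R -> a | Ua; U -> a | aU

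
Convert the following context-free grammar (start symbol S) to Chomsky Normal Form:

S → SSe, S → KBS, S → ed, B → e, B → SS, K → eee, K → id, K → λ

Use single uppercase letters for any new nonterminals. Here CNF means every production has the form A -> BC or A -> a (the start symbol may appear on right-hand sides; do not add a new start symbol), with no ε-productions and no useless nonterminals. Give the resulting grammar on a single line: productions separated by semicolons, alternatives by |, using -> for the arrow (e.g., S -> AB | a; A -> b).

S -> AD | BS | KF | SG; A -> e; B -> e | SS; C -> i; D -> d; E -> AA; F -> BS; G -> SA; K -> AE | CD

Nullable: {K}; after ε-elimination: S -> BS | ed | KBS | SSe; B -> e | SS; K -> id | eee.
No unit productions to eliminate.
TERM: introduce D -> d, A -> e, C -> i and substitute in every rule of length ≥2.
BIN: K -> AAA becomes K -> AE, E -> AA; S -> KBS becomes S -> KF, F -> BS; S -> SSA becomes S -> SG, G -> SA.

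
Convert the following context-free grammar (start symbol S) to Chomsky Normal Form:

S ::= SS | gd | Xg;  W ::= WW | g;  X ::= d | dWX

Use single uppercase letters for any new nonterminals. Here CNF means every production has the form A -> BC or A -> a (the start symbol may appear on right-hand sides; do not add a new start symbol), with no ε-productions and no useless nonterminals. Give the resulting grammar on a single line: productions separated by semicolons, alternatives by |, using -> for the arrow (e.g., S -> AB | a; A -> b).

S -> AB | SS | XA; A -> g; B -> d; C -> WX; W -> g | WW; X -> d | BC

No ε-productions.
No unit productions to eliminate.
TERM: introduce B -> d, A -> g and substitute in every rule of length ≥2.
BIN: X -> BWX becomes X -> BC, C -> WX.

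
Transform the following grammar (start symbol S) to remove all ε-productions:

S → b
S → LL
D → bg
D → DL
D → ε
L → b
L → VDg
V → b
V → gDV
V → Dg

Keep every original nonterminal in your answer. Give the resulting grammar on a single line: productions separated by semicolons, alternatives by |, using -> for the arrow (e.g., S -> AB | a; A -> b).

S -> b | LL; D -> L | DL | bg; L -> b | Vg | VDg; V -> b | g | Dg | gV | gDV

Nullable set: {D}.
Drop D -> ε.
D -> DL: D nullable, giving DL | L.
L -> VDg: D nullable, giving VDg | Vg.
V -> Dg: D nullable, giving Dg | g.
V -> gDV: D nullable, giving gDV | gV.
Unchanged (no nullable symbols): S -> LL; S -> b; D -> bg; L -> b; V -> b.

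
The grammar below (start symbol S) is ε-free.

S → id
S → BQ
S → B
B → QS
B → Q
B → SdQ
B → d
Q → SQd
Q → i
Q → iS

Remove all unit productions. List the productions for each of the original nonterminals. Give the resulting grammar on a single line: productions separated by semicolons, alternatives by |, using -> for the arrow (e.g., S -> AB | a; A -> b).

S -> d | i | BQ | QS | iS | id | SQd | SdQ; B -> d | i | QS | iS | SQd | SdQ; Q -> i | iS | SQd

Unit productions: B->Q, S->B.
Unit pairs (A ⇒* B via units): (B,Q), (S,B), (S,Q).
S: inherits non-unit rules of {B, Q, S} → BQ | QS | SQd | SdQ | d | i | iS | id.
B: inherits non-unit rules of {B, Q} → QS | SQd | SdQ | d | i | iS.
Q: inherits non-unit rules of {Q} → SQd | i | iS.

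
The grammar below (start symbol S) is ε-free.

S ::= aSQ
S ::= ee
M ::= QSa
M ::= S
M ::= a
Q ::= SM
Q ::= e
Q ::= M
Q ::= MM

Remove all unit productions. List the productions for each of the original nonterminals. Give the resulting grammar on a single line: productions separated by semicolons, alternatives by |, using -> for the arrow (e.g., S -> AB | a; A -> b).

Unit productions: M->S, Q->M.
Unit pairs (A ⇒* B via units): (M,S), (Q,M), (Q,S).
S: inherits non-unit rules of {S} → aSQ | ee.
M: inherits non-unit rules of {M, S} → QSa | a | aSQ | ee.
Q: inherits non-unit rules of {M, Q, S} → MM | QSa | SM | a | aSQ | e | ee.

S -> ee | aSQ; M -> a | ee | QSa | aSQ; Q -> a | e | MM | SM | ee | QSa | aSQ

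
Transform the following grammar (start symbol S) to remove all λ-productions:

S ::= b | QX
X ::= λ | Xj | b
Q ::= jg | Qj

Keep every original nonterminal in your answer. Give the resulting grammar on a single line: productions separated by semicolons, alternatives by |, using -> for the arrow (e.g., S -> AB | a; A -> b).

S -> Q | b | QX; Q -> Qj | jg; X -> b | j | Xj

Nullable set: {X}.
S -> QX: X nullable, giving Q | QX.
Drop X -> λ.
X -> Xj: X nullable, giving Xj | j.
Unchanged (no nullable symbols): S -> b; Q -> Qj; Q -> jg; X -> b.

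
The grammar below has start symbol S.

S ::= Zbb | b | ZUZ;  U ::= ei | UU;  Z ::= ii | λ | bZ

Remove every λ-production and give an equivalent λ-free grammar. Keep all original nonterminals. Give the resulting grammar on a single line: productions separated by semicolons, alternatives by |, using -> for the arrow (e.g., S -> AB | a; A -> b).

S -> U | b | UZ | ZU | bb | ZUZ | Zbb; U -> UU | ei; Z -> b | bZ | ii

Nullable set: {Z}.
S -> ZUZ: Z, Z nullable, giving U | UZ | ZU | ZUZ.
S -> Zbb: Z nullable, giving Zbb | bb.
Drop Z -> λ.
Z -> bZ: Z nullable, giving b | bZ.
Unchanged (no nullable symbols): S -> b; U -> UU; U -> ei; Z -> ii.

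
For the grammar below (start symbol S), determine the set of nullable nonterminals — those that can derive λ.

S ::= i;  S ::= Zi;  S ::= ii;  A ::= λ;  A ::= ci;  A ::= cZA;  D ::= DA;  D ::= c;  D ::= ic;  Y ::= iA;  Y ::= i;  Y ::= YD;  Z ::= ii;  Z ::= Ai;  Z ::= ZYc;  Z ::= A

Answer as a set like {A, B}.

Directly nullable (have an ε-rule): {A}.
Z is nullable via Z -> A (every symbol on the right is already known nullable).
Not nullable: D, S, Y — each has a terminal in every rule's right-hand side or depends on a non-nullable symbol.

{A, Z}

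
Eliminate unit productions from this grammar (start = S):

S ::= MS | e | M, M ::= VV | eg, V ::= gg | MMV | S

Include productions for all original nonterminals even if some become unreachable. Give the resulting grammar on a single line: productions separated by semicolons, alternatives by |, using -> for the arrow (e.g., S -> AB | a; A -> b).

S -> e | MS | VV | eg; M -> VV | eg; V -> e | MS | VV | eg | gg | MMV

Unit productions: S->M, V->S.
Unit pairs (A ⇒* B via units): (S,M), (V,M), (V,S).
S: inherits non-unit rules of {M, S} → MS | VV | e | eg.
M: inherits non-unit rules of {M} → VV | eg.
V: inherits non-unit rules of {M, S, V} → MMV | MS | VV | e | eg | gg.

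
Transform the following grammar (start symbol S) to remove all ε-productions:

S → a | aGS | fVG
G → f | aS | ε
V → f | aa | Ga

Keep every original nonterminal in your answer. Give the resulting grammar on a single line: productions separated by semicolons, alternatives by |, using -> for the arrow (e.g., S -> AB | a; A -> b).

S -> a | aS | fV | aGS | fVG; G -> f | aS; V -> a | f | Ga | aa

Nullable set: {G}.
S -> aGS: G nullable, giving aGS | aS.
S -> fVG: G nullable, giving fV | fVG.
Drop G -> ε.
V -> Ga: G nullable, giving Ga | a.
Unchanged (no nullable symbols): S -> a; G -> aS; G -> f; V -> aa; V -> f.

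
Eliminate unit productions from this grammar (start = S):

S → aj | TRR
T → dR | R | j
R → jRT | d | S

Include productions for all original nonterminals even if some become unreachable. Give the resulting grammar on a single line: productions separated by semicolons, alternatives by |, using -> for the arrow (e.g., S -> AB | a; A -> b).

Unit productions: R->S, T->R.
Unit pairs (A ⇒* B via units): (R,S), (T,R), (T,S).
S: inherits non-unit rules of {S} → TRR | aj.
R: inherits non-unit rules of {R, S} → TRR | aj | d | jRT.
T: inherits non-unit rules of {R, S, T} → TRR | aj | d | dR | j | jRT.

S -> aj | TRR; R -> d | aj | TRR | jRT; T -> d | j | aj | dR | TRR | jRT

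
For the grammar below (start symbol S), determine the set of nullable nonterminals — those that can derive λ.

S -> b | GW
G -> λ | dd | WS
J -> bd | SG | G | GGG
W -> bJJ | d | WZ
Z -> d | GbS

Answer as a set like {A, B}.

Directly nullable (have an ε-rule): {G}.
J is nullable via J -> G (every symbol on the right is already known nullable).
Not nullable: S, W, Z — each has a terminal in every rule's right-hand side or depends on a non-nullable symbol.

{G, J}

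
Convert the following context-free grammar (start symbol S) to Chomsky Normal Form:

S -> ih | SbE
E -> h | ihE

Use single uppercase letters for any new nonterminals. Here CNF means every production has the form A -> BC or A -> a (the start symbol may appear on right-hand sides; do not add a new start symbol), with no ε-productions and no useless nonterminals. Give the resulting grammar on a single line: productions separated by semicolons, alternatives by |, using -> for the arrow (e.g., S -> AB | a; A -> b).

No ε-productions.
No unit productions to eliminate.
TERM: introduce C -> b, B -> h, A -> i and substitute in every rule of length ≥2.
BIN: E -> ABE becomes E -> AD, D -> BE; S -> SCE becomes S -> SF, F -> CE.

S -> AB | SF; A -> i; B -> h; C -> b; D -> BE; E -> h | AD; F -> CE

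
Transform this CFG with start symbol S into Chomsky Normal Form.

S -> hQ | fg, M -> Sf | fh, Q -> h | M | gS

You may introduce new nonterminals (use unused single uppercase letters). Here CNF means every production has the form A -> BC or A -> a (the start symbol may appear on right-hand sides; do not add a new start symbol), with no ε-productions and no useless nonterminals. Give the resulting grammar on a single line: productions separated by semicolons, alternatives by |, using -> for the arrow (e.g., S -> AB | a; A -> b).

No ε-productions.
After unit-elimination: S -> fg | hQ; M -> Sf | fh; Q -> h | Sf | fh | gS.
TERM: introduce A -> f, C -> g, B -> h and substitute in every rule of length ≥2.
Drop unreachable/unproductive: M.

S -> AC | BQ; A -> f; B -> h; C -> g; Q -> h | AB | CS | SA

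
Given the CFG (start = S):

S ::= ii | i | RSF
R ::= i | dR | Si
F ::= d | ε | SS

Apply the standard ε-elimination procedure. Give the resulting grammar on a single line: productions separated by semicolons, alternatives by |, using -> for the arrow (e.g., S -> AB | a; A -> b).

Nullable set: {F}.
S -> RSF: F nullable, giving RS | RSF.
Drop F -> ε.
Unchanged (no nullable symbols): S -> i; S -> ii; F -> SS; F -> d; R -> Si; R -> dR; R -> i.

S -> i | RS | ii | RSF; F -> d | SS; R -> i | Si | dR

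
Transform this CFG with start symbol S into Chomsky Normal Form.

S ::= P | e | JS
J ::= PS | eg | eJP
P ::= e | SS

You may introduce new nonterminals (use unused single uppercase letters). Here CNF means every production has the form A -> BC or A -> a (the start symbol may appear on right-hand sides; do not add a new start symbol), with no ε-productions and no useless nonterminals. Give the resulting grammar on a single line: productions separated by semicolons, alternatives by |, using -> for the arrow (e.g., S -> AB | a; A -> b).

No ε-productions.
After unit-elimination: S -> e | JS | SS; J -> PS | eg | eJP; P -> e | SS.
TERM: introduce A -> e, B -> g and substitute in every rule of length ≥2.
BIN: J -> AJP becomes J -> AC, C -> JP.

S -> e | JS | SS; A -> e; B -> g; C -> JP; J -> AB | AC | PS; P -> e | SS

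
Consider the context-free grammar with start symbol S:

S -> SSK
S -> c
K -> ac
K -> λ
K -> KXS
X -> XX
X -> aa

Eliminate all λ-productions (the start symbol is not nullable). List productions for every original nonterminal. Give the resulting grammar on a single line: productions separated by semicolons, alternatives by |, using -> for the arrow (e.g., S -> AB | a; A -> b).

Nullable set: {K}.
S -> SSK: K nullable, giving SS | SSK.
Drop K -> λ.
K -> KXS: K nullable, giving KXS | XS.
Unchanged (no nullable symbols): S -> c; K -> ac; X -> XX; X -> aa.

S -> c | SS | SSK; K -> XS | ac | KXS; X -> XX | aa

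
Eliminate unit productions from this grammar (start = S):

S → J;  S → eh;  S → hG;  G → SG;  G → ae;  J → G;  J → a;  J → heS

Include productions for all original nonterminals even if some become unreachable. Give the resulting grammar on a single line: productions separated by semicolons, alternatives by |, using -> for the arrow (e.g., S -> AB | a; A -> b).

Unit productions: J->G, S->J.
Unit pairs (A ⇒* B via units): (J,G), (S,G), (S,J).
S: inherits non-unit rules of {G, J, S} → SG | a | ae | eh | hG | heS.
G: inherits non-unit rules of {G} → SG | ae.
J: inherits non-unit rules of {G, J} → SG | a | ae | heS.

S -> a | SG | ae | eh | hG | heS; G -> SG | ae; J -> a | SG | ae | heS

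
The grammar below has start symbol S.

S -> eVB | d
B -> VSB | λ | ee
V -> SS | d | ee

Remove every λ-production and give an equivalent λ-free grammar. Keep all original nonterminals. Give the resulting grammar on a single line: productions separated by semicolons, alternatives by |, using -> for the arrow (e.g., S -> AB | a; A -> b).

Nullable set: {B}.
S -> eVB: B nullable, giving eV | eVB.
Drop B -> λ.
B -> VSB: B nullable, giving VS | VSB.
Unchanged (no nullable symbols): S -> d; B -> ee; V -> SS; V -> d; V -> ee.

S -> d | eV | eVB; B -> VS | ee | VSB; V -> d | SS | ee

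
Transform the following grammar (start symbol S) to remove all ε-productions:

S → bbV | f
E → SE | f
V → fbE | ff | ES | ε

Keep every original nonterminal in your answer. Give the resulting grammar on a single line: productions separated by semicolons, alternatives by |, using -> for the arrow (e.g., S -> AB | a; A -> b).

S -> f | bb | bbV; E -> f | SE; V -> ES | ff | fbE

Nullable set: {V}.
S -> bbV: V nullable, giving bb | bbV.
Drop V -> ε.
Unchanged (no nullable symbols): S -> f; E -> SE; E -> f; V -> ES; V -> fbE; V -> ff.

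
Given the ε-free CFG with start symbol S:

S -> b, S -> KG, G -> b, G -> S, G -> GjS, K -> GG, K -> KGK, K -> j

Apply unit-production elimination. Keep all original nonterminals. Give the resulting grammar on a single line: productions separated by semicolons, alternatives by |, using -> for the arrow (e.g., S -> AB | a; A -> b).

Unit productions: G->S.
Unit pairs (A ⇒* B via units): (G,S).
S: inherits non-unit rules of {S} → KG | b.
G: inherits non-unit rules of {G, S} → GjS | KG | b.
K: inherits non-unit rules of {K} → GG | KGK | j.

S -> b | KG; G -> b | KG | GjS; K -> j | GG | KGK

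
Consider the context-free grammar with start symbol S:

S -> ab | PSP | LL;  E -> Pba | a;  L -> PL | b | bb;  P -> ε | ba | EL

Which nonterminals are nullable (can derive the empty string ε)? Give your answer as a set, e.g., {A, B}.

{P}

Directly nullable (have an ε-rule): {P}.
Not nullable: E, L, S — each has a terminal in every rule's right-hand side or depends on a non-nullable symbol.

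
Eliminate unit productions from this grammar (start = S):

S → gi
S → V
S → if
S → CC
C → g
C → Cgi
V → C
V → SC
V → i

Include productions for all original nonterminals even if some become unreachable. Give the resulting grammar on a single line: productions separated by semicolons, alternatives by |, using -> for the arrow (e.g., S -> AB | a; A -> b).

S -> g | i | CC | SC | gi | if | Cgi; C -> g | Cgi; V -> g | i | SC | Cgi

Unit productions: S->V, V->C.
Unit pairs (A ⇒* B via units): (S,C), (S,V), (V,C).
S: inherits non-unit rules of {C, S, V} → CC | Cgi | SC | g | gi | i | if.
C: inherits non-unit rules of {C} → Cgi | g.
V: inherits non-unit rules of {C, V} → Cgi | SC | g | i.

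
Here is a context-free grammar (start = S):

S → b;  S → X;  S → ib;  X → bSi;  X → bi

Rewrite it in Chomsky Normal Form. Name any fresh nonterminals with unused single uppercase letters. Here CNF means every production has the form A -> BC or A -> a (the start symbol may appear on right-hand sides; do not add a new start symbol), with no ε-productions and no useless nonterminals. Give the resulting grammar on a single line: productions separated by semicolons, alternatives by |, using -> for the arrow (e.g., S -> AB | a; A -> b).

S -> b | AB | AC | BA; A -> b; B -> i; C -> SB

No ε-productions.
After unit-elimination: S -> b | bi | ib | bSi; X -> bi | bSi.
TERM: introduce A -> b, B -> i and substitute in every rule of length ≥2.
BIN: S -> ASB becomes S -> AC, C -> SB; X -> ASB becomes X -> AD, D -> SB.
Drop unreachable/unproductive: X.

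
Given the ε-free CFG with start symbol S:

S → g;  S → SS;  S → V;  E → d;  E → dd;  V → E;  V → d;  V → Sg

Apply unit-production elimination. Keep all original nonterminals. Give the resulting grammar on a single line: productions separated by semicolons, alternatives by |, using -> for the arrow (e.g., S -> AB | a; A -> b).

Unit productions: S->V, V->E.
Unit pairs (A ⇒* B via units): (S,E), (S,V), (V,E).
S: inherits non-unit rules of {E, S, V} → SS | Sg | d | dd | g.
E: inherits non-unit rules of {E} → d | dd.
V: inherits non-unit rules of {E, V} → Sg | d | dd.

S -> d | g | SS | Sg | dd; E -> d | dd; V -> d | Sg | dd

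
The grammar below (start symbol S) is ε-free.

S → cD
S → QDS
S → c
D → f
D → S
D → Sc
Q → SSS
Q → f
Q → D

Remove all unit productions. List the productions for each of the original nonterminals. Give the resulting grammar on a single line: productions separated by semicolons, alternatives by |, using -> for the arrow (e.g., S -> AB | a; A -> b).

Unit productions: D->S, Q->D.
Unit pairs (A ⇒* B via units): (D,S), (Q,D), (Q,S).
S: inherits non-unit rules of {S} → QDS | c | cD.
D: inherits non-unit rules of {D, S} → QDS | Sc | c | cD | f.
Q: inherits non-unit rules of {D, Q, S} → QDS | SSS | Sc | c | cD | f.

S -> c | cD | QDS; D -> c | f | Sc | cD | QDS; Q -> c | f | Sc | cD | QDS | SSS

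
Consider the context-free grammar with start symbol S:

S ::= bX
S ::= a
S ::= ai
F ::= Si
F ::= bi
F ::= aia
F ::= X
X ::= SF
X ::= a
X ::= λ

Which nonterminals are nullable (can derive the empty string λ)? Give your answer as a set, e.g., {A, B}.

{F, X}

Directly nullable (have an ε-rule): {X}.
F is nullable via F -> X (every symbol on the right is already known nullable).
Not nullable: S — each has a terminal in every rule's right-hand side or depends on a non-nullable symbol.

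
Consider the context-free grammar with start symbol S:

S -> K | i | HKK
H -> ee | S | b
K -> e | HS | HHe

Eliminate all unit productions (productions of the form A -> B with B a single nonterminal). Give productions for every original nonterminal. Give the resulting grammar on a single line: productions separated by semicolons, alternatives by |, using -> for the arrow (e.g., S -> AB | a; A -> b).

Unit productions: H->S, S->K.
Unit pairs (A ⇒* B via units): (H,K), (H,S), (S,K).
S: inherits non-unit rules of {K, S} → HHe | HKK | HS | e | i.
H: inherits non-unit rules of {H, K, S} → HHe | HKK | HS | b | e | ee | i.
K: inherits non-unit rules of {K} → HHe | HS | e.

S -> e | i | HS | HHe | HKK; H -> b | e | i | HS | ee | HHe | HKK; K -> e | HS | HHe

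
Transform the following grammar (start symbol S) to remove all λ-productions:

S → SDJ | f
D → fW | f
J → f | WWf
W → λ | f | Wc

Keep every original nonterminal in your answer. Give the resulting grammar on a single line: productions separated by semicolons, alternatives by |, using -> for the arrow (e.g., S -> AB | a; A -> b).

S -> f | SDJ; D -> f | fW; J -> f | Wf | WWf; W -> c | f | Wc

Nullable set: {W}.
D -> fW: W nullable, giving f | fW.
J -> WWf: W, W nullable, giving WWf | Wf | f.
Drop W -> λ.
W -> Wc: W nullable, giving Wc | c.
Unchanged (no nullable symbols): S -> SDJ; S -> f; D -> f; J -> f; W -> f.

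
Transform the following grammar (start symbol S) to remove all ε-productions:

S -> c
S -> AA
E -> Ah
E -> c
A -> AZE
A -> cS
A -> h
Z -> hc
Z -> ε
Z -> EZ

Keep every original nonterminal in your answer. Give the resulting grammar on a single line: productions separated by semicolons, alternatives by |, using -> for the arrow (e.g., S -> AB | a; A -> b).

S -> c | AA; A -> h | AE | cS | AZE; E -> c | Ah; Z -> E | EZ | hc

Nullable set: {Z}.
A -> AZE: Z nullable, giving AE | AZE.
Drop Z -> ε.
Z -> EZ: Z nullable, giving E | EZ.
Unchanged (no nullable symbols): S -> AA; S -> c; A -> cS; A -> h; E -> Ah; E -> c; Z -> hc.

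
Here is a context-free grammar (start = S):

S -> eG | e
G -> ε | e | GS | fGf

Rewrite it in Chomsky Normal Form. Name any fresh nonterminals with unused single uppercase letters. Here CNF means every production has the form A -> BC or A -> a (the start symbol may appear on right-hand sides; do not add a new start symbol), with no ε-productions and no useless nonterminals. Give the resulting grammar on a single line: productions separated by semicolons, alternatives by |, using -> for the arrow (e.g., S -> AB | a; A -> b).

Nullable: {G}; after ε-elimination: S -> e | eG; G -> S | e | GS | ff | fGf.
After unit-elimination: S -> e | eG; G -> e | GS | eG | ff | fGf.
TERM: introduce A -> e, B -> f and substitute in every rule of length ≥2.
BIN: G -> BGB becomes G -> BC, C -> GB.

S -> e | AG; A -> e; B -> f; C -> GB; G -> e | AG | BB | BC | GS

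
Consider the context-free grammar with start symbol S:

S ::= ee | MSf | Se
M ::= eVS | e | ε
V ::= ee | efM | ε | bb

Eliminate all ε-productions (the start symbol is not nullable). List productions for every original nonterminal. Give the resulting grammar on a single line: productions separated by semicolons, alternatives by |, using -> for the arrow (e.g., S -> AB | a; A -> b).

S -> Se | Sf | ee | MSf; M -> e | eS | eVS; V -> bb | ee | ef | efM

Nullable set: {M, V}.
S -> MSf: M nullable, giving MSf | Sf.
Drop M -> ε.
M -> eVS: V nullable, giving eS | eVS.
Drop V -> ε.
V -> efM: M nullable, giving ef | efM.
Unchanged (no nullable symbols): S -> Se; S -> ee; M -> e; V -> bb; V -> ee.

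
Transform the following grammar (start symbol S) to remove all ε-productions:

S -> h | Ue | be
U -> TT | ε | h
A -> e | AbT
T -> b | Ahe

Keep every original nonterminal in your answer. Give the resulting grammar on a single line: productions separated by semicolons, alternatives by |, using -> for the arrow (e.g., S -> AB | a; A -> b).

S -> e | h | Ue | be; A -> e | AbT; T -> b | Ahe; U -> h | TT

Nullable set: {U}.
S -> Ue: U nullable, giving Ue | e.
Drop U -> ε.
Unchanged (no nullable symbols): S -> be; S -> h; A -> AbT; A -> e; T -> Ahe; T -> b; U -> TT; U -> h.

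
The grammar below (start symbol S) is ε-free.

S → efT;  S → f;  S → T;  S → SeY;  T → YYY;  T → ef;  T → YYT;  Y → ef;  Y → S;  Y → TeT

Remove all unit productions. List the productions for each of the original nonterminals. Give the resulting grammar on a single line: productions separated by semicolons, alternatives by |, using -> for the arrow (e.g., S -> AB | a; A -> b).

S -> f | ef | SeY | YYT | YYY | efT; T -> ef | YYT | YYY; Y -> f | ef | SeY | TeT | YYT | YYY | efT

Unit productions: S->T, Y->S.
Unit pairs (A ⇒* B via units): (S,T), (Y,S), (Y,T).
S: inherits non-unit rules of {S, T} → SeY | YYT | YYY | ef | efT | f.
T: inherits non-unit rules of {T} → YYT | YYY | ef.
Y: inherits non-unit rules of {S, T, Y} → SeY | TeT | YYT | YYY | ef | efT | f.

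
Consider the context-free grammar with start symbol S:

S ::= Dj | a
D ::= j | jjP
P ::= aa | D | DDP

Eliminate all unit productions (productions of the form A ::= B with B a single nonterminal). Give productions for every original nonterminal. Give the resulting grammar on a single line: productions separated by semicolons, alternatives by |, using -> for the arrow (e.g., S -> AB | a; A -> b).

Unit productions: P->D.
Unit pairs (A ⇒* B via units): (P,D).
S: inherits non-unit rules of {S} → Dj | a.
D: inherits non-unit rules of {D} → j | jjP.
P: inherits non-unit rules of {D, P} → DDP | aa | j | jjP.

S -> a | Dj; D -> j | jjP; P -> j | aa | DDP | jjP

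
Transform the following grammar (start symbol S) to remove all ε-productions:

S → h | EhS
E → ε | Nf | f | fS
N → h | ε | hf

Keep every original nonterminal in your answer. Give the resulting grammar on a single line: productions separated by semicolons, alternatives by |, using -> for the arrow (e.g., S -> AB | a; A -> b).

Nullable set: {E, N}.
S -> EhS: E nullable, giving EhS | hS.
Drop E -> ε.
E -> Nf: N nullable, giving Nf | f.
Drop N -> ε.
Unchanged (no nullable symbols): S -> h; E -> f; E -> fS; N -> h; N -> hf.

S -> h | hS | EhS; E -> f | Nf | fS; N -> h | hf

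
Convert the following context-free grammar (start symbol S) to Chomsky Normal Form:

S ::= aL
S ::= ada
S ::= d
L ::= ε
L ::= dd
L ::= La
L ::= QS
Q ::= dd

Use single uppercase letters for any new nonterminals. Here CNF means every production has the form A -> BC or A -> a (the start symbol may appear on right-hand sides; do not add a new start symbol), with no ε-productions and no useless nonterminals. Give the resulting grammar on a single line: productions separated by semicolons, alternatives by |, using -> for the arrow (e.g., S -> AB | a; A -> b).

S -> a | d | AC | AL; A -> a; B -> d; C -> BA; L -> a | BB | LA | QS; Q -> BB

Nullable: {L}; after ε-elimination: S -> a | d | aL | ada; L -> a | La | QS | dd; Q -> dd.
No unit productions to eliminate.
TERM: introduce A -> a, B -> d and substitute in every rule of length ≥2.
BIN: S -> ABA becomes S -> AC, C -> BA.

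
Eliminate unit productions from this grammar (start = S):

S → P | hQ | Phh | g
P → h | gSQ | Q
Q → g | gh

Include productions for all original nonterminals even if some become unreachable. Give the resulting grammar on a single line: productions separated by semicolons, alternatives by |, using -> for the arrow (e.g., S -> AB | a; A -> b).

S -> g | h | gh | hQ | Phh | gSQ; P -> g | h | gh | gSQ; Q -> g | gh

Unit productions: P->Q, S->P.
Unit pairs (A ⇒* B via units): (P,Q), (S,P), (S,Q).
S: inherits non-unit rules of {P, Q, S} → Phh | g | gSQ | gh | h | hQ.
P: inherits non-unit rules of {P, Q} → g | gSQ | gh | h.
Q: inherits non-unit rules of {Q} → g | gh.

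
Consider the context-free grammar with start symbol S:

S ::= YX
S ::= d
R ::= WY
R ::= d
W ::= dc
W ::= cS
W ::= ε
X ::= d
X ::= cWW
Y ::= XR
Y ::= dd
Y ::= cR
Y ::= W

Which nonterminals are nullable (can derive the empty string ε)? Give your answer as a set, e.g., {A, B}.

{R, W, Y}

Directly nullable (have an ε-rule): {W}.
Y is nullable via Y -> W (every symbol on the right is already known nullable).
R is nullable via R -> WY (every symbol on the right is already known nullable).
Not nullable: S, X — each has a terminal in every rule's right-hand side or depends on a non-nullable symbol.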